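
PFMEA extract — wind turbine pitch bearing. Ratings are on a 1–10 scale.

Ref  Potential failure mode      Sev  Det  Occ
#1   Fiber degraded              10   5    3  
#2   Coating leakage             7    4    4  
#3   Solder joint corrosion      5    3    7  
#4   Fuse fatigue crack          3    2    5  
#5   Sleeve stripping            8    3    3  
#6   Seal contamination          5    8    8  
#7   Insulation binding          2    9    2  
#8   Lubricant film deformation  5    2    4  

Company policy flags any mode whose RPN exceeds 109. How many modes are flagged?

3

RPN = Severity × Occurrence × Detection:
  #1: 10 × 3 × 5 = 150
  #2: 7 × 4 × 4 = 112
  #3: 5 × 7 × 3 = 105
  #4: 3 × 5 × 2 = 30
  #5: 8 × 3 × 3 = 72
  #6: 5 × 8 × 8 = 320
  #7: 2 × 2 × 9 = 36
  #8: 5 × 4 × 2 = 40
Modes with RPN > 109: #1 (150), #2 (112), #6 (320) → 3.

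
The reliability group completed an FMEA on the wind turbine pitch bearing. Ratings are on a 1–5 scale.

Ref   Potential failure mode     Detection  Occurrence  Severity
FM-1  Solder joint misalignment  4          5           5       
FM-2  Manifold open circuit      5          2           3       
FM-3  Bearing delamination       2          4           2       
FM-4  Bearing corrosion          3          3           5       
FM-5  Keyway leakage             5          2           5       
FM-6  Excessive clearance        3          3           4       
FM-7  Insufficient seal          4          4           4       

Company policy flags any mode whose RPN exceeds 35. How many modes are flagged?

5

RPN = Severity × Occurrence × Detection:
  FM-1: 5 × 5 × 4 = 100
  FM-2: 3 × 2 × 5 = 30
  FM-3: 2 × 4 × 2 = 16
  FM-4: 5 × 3 × 3 = 45
  FM-5: 5 × 2 × 5 = 50
  FM-6: 4 × 3 × 3 = 36
  FM-7: 4 × 4 × 4 = 64
Modes with RPN > 35: FM-1 (100), FM-4 (45), FM-5 (50), FM-6 (36), FM-7 (64) → 5.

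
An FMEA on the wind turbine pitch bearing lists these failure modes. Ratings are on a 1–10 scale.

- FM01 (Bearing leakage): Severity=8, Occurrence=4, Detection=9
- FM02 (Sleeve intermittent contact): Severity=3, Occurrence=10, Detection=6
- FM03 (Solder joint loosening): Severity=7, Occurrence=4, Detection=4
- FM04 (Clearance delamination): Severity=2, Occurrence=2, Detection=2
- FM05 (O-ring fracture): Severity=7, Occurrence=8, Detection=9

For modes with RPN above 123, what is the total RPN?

972

RPN = Severity × Occurrence × Detection:
  FM01: 8 × 4 × 9 = 288
  FM02: 3 × 10 × 6 = 180
  FM03: 7 × 4 × 4 = 112
  FM04: 2 × 2 × 2 = 8
  FM05: 7 × 8 × 9 = 504
RPN > 123: FM01 (288), FM02 (180), FM05 (504).
Sum: 288 + 180 + 504 = 972.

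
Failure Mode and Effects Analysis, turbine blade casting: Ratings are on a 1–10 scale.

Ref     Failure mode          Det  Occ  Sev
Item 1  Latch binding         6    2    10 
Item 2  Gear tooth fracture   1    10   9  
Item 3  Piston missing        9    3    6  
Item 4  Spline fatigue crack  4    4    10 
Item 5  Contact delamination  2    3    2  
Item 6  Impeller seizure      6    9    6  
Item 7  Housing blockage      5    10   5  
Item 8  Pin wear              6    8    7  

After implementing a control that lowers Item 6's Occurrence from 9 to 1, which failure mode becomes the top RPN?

RPN = Severity × Occurrence × Detection:
  Item 1: 10 × 2 × 6 = 120
  Item 2: 9 × 10 × 1 = 90
  Item 3: 6 × 3 × 9 = 162
  Item 4: 10 × 4 × 4 = 160
  Item 5: 2 × 3 × 2 = 12
  Item 6: 6 × 9 × 6 = 324
  Item 7: 5 × 10 × 5 = 250
  Item 8: 7 × 8 × 6 = 336
After action: Item 6 → 6 × 1 × 6 = 36.
Revised RPNs: Item 8=336, Item 7=250, Item 3=162, Item 4=160, Item 1=120, Item 2=90, Item 6=36, Item 5=12.
Highest is now Item 8 (336).

Item 8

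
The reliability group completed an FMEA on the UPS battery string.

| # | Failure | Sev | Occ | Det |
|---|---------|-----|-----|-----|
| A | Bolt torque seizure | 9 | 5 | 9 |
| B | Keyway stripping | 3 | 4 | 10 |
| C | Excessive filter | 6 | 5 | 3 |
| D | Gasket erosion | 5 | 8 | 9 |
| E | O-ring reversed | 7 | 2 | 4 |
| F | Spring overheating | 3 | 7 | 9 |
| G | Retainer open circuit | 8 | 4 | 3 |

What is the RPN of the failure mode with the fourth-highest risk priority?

RPN = Severity × Occurrence × Detection:
  A: 9 × 5 × 9 = 405
  B: 3 × 4 × 10 = 120
  C: 6 × 5 × 3 = 90
  D: 5 × 8 × 9 = 360
  E: 7 × 2 × 4 = 56
  F: 3 × 7 × 9 = 189
  G: 8 × 4 × 3 = 96
Sorted descending: 405, 360, 189, 120, 96, 90, 56.
The fourth-highest RPN is 120 (B).

120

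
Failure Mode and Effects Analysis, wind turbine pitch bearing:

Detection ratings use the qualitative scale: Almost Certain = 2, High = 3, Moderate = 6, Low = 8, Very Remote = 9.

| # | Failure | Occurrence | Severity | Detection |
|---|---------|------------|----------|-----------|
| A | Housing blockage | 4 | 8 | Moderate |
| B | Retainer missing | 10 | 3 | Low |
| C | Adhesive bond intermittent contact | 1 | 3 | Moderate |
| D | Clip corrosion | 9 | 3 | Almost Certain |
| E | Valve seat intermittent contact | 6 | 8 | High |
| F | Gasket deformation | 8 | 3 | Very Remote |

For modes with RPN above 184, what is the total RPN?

RPN = Severity × Occurrence × Detection:
  A: 8 × 4 × 6 = 192
  B: 3 × 10 × 8 = 240
  C: 3 × 1 × 6 = 18
  D: 3 × 9 × 2 = 54
  E: 8 × 6 × 3 = 144
  F: 3 × 8 × 9 = 216
RPN > 184: A (192), B (240), F (216).
Sum: 192 + 240 + 216 = 648.

648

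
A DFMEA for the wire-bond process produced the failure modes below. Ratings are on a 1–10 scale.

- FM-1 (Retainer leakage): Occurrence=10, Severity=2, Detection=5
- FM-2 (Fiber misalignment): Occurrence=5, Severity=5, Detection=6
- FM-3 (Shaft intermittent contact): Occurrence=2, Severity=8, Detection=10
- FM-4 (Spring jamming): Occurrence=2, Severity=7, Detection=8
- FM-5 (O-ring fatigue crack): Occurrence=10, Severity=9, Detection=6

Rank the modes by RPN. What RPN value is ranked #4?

112

RPN = Severity × Occurrence × Detection:
  FM-1: 2 × 10 × 5 = 100
  FM-2: 5 × 5 × 6 = 150
  FM-3: 8 × 2 × 10 = 160
  FM-4: 7 × 2 × 8 = 112
  FM-5: 9 × 10 × 6 = 540
Sorted descending: 540, 160, 150, 112, 100.
The fourth-highest RPN is 112 (FM-4).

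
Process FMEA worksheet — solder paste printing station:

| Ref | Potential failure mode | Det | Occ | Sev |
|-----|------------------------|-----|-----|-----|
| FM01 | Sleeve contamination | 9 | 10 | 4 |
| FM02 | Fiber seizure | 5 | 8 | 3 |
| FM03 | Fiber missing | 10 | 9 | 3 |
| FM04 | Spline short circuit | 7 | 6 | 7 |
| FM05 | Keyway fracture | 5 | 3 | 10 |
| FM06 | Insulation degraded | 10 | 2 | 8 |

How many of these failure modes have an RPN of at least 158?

RPN = Severity × Occurrence × Detection:
  FM01: 4 × 10 × 9 = 360
  FM02: 3 × 8 × 5 = 120
  FM03: 3 × 9 × 10 = 270
  FM04: 7 × 6 × 7 = 294
  FM05: 10 × 3 × 5 = 150
  FM06: 8 × 2 × 10 = 160
Modes with RPN ≥ 158: FM01 (360), FM03 (270), FM04 (294), FM06 (160) → 4.

4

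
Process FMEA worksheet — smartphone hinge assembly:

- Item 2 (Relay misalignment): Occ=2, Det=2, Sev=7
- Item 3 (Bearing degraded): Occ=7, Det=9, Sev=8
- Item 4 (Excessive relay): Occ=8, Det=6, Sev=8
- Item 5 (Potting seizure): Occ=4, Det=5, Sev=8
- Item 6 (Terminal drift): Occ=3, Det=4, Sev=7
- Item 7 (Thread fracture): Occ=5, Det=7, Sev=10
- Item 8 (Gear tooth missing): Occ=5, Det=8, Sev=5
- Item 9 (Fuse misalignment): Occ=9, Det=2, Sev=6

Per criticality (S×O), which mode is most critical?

Item 4

Criticality = Severity × Occurrence:
  Item 2: 7 × 2 = 14
  Item 3: 8 × 7 = 56
  Item 4: 8 × 8 = 64
  Item 5: 8 × 4 = 32
  Item 6: 7 × 3 = 21
  Item 7: 10 × 5 = 50
  Item 8: 5 × 5 = 25
  Item 9: 6 × 9 = 54
Highest criticality is 64 → Item 4.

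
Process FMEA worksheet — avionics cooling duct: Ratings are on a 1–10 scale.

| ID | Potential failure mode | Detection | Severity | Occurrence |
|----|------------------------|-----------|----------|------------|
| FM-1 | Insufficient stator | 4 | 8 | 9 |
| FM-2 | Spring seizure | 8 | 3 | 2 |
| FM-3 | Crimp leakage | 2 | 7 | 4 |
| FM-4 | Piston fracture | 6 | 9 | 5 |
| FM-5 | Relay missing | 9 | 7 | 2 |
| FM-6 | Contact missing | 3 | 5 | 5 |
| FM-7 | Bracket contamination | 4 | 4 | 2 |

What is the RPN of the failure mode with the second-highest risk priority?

RPN = Severity × Occurrence × Detection:
  FM-1: 8 × 9 × 4 = 288
  FM-2: 3 × 2 × 8 = 48
  FM-3: 7 × 4 × 2 = 56
  FM-4: 9 × 5 × 6 = 270
  FM-5: 7 × 2 × 9 = 126
  FM-6: 5 × 5 × 3 = 75
  FM-7: 4 × 2 × 4 = 32
Sorted descending: 288, 270, 126, 75, 56, 48, 32.
The second-highest RPN is 270 (FM-4).

270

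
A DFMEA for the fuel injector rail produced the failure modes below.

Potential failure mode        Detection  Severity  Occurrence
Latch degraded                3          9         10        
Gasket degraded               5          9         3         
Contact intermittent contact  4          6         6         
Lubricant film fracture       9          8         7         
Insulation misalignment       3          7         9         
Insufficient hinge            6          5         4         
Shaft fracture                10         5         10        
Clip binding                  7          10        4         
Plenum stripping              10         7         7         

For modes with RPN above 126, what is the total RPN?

RPN = Severity × Occurrence × Detection:
  Latch degraded: 9 × 10 × 3 = 270
  Gasket degraded: 9 × 3 × 5 = 135
  Contact intermittent contact: 6 × 6 × 4 = 144
  Lubricant film fracture: 8 × 7 × 9 = 504
  Insulation misalignment: 7 × 9 × 3 = 189
  Insufficient hinge: 5 × 4 × 6 = 120
  Shaft fracture: 5 × 10 × 10 = 500
  Clip binding: 10 × 4 × 7 = 280
  Plenum stripping: 7 × 7 × 10 = 490
RPN > 126: Latch degraded (270), Gasket degraded (135), Contact intermittent contact (144), Lubricant film fracture (504), Insulation misalignment (189), Shaft fracture (500), Clip binding (280), Plenum stripping (490).
Sum: 270 + 135 + 144 + 504 + 189 + 500 + 280 + 490 = 2512.

2512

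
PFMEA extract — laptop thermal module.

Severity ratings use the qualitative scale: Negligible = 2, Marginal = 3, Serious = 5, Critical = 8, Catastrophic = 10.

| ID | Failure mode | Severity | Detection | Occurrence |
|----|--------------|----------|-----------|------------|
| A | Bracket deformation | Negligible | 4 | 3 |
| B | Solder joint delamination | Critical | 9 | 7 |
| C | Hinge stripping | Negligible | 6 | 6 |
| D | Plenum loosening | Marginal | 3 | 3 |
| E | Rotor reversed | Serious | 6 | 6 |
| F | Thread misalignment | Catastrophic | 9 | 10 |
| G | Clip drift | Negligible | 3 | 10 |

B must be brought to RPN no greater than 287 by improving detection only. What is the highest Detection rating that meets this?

5

B: S=8, O=7, D=9 → current RPN = 504.
Fixed product = 56. Need 56 × D ≤ 287, so D ≤ 287/56 = 5.12.
Maximum integer Detection rating = 5 (gives RPN 280; D=6 would give 336 > 287).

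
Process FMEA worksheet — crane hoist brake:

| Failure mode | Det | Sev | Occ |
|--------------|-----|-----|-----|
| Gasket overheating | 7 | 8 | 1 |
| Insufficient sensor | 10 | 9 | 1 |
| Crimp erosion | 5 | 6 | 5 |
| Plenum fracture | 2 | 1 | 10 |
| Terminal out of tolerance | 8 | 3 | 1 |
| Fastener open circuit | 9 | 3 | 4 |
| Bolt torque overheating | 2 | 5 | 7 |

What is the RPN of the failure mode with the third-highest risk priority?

RPN = Severity × Occurrence × Detection:
  Gasket overheating: 8 × 1 × 7 = 56
  Insufficient sensor: 9 × 1 × 10 = 90
  Crimp erosion: 6 × 5 × 5 = 150
  Plenum fracture: 1 × 10 × 2 = 20
  Terminal out of tolerance: 3 × 1 × 8 = 24
  Fastener open circuit: 3 × 4 × 9 = 108
  Bolt torque overheating: 5 × 7 × 2 = 70
Sorted descending: 150, 108, 90, 70, 56, 24, 20.
The third-highest RPN is 90 (Insufficient sensor).

90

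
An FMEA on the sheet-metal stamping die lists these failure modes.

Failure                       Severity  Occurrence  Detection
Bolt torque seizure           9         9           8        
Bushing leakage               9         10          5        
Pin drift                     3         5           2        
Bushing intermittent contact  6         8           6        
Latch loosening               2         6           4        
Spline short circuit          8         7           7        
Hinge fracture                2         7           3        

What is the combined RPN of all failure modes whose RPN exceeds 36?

RPN = Severity × Occurrence × Detection:
  Bolt torque seizure: 9 × 9 × 8 = 648
  Bushing leakage: 9 × 10 × 5 = 450
  Pin drift: 3 × 5 × 2 = 30
  Bushing intermittent contact: 6 × 8 × 6 = 288
  Latch loosening: 2 × 6 × 4 = 48
  Spline short circuit: 8 × 7 × 7 = 392
  Hinge fracture: 2 × 7 × 3 = 42
RPN > 36: Bolt torque seizure (648), Bushing leakage (450), Bushing intermittent contact (288), Latch loosening (48), Spline short circuit (392), Hinge fracture (42).
Sum: 648 + 450 + 288 + 48 + 392 + 42 = 1868.

1868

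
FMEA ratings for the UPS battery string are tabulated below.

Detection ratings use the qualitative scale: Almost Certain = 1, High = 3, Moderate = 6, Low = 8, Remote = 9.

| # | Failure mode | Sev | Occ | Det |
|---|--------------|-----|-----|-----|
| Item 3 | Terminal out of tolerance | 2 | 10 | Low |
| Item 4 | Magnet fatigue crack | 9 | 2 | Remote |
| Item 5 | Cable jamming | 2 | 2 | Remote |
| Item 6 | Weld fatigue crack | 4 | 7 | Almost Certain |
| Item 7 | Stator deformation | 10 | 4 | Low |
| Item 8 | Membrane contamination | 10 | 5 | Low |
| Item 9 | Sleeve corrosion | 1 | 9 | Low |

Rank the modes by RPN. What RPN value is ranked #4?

160

RPN = Severity × Occurrence × Detection:
  Item 3: 2 × 10 × 8 = 160
  Item 4: 9 × 2 × 9 = 162
  Item 5: 2 × 2 × 9 = 36
  Item 6: 4 × 7 × 1 = 28
  Item 7: 10 × 4 × 8 = 320
  Item 8: 10 × 5 × 8 = 400
  Item 9: 1 × 9 × 8 = 72
Sorted descending: 400, 320, 162, 160, 72, 36, 28.
The fourth-highest RPN is 160 (Item 3).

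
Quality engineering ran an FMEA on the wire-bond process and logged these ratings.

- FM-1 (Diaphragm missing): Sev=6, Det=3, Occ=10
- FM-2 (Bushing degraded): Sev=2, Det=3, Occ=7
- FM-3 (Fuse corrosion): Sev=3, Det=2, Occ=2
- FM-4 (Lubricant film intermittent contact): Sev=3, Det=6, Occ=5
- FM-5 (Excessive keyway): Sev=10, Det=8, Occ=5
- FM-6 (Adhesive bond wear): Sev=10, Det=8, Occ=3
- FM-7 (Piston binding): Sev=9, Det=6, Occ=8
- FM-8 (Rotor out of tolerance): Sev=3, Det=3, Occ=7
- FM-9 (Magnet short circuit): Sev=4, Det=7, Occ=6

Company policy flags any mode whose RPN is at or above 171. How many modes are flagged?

RPN = Severity × Occurrence × Detection:
  FM-1: 6 × 10 × 3 = 180
  FM-2: 2 × 7 × 3 = 42
  FM-3: 3 × 2 × 2 = 12
  FM-4: 3 × 5 × 6 = 90
  FM-5: 10 × 5 × 8 = 400
  FM-6: 10 × 3 × 8 = 240
  FM-7: 9 × 8 × 6 = 432
  FM-8: 3 × 7 × 3 = 63
  FM-9: 4 × 6 × 7 = 168
Modes with RPN ≥ 171: FM-1 (180), FM-5 (400), FM-6 (240), FM-7 (432) → 4.

4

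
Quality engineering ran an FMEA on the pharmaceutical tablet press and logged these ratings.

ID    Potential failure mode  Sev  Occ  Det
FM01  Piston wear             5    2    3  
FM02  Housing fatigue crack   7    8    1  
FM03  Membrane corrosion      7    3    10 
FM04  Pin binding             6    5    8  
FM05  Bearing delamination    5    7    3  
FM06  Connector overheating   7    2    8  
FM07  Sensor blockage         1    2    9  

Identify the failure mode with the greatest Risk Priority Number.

FM04

RPN = Severity × Occurrence × Detection:
  FM01: 5 × 2 × 3 = 30
  FM02: 7 × 8 × 1 = 56
  FM03: 7 × 3 × 10 = 210
  FM04: 6 × 5 × 8 = 240
  FM05: 5 × 7 × 3 = 105
  FM06: 7 × 2 × 8 = 112
  FM07: 1 × 2 × 9 = 18
Highest RPN is 240 → FM04.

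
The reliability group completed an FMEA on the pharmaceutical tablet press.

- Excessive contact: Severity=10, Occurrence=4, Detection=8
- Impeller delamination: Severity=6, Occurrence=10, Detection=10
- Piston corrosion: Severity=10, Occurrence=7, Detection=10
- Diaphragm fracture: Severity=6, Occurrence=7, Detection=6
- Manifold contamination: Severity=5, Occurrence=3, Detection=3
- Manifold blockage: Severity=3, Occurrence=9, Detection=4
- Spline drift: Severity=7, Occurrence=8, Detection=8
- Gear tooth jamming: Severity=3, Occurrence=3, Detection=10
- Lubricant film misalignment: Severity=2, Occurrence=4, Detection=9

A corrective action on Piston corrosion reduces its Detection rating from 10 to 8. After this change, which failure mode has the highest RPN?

Impeller delamination

RPN = Severity × Occurrence × Detection:
  Excessive contact: 10 × 4 × 8 = 320
  Impeller delamination: 6 × 10 × 10 = 600
  Piston corrosion: 10 × 7 × 10 = 700
  Diaphragm fracture: 6 × 7 × 6 = 252
  Manifold contamination: 5 × 3 × 3 = 45
  Manifold blockage: 3 × 9 × 4 = 108
  Spline drift: 7 × 8 × 8 = 448
  Gear tooth jamming: 3 × 3 × 10 = 90
  Lubricant film misalignment: 2 × 4 × 9 = 72
After action: Piston corrosion → 10 × 7 × 8 = 560.
Revised RPNs: Impeller delamination=600, Piston corrosion=560, Spline drift=448, Excessive contact=320, Diaphragm fracture=252, Manifold blockage=108, Gear tooth jamming=90, Lubricant film misalignment=72, Manifold contamination=45.
Highest is now Impeller delamination (600).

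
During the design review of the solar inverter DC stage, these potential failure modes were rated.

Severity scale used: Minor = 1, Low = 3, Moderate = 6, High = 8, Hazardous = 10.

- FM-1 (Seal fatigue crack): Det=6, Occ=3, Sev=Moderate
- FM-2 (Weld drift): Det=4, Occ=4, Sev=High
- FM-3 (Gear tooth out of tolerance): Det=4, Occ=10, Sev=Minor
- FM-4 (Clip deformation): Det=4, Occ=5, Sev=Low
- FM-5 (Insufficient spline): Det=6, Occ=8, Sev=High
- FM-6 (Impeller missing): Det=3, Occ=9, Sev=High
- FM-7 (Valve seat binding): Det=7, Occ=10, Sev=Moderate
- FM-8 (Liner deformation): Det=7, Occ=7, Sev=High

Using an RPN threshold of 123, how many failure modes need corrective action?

RPN = Severity × Occurrence × Detection:
  FM-1: 6 × 3 × 6 = 108
  FM-2: 8 × 4 × 4 = 128
  FM-3: 1 × 10 × 4 = 40
  FM-4: 3 × 5 × 4 = 60
  FM-5: 8 × 8 × 6 = 384
  FM-6: 8 × 9 × 3 = 216
  FM-7: 6 × 10 × 7 = 420
  FM-8: 8 × 7 × 7 = 392
Modes with RPN ≥ 123: FM-2 (128), FM-5 (384), FM-6 (216), FM-7 (420), FM-8 (392) → 5.

5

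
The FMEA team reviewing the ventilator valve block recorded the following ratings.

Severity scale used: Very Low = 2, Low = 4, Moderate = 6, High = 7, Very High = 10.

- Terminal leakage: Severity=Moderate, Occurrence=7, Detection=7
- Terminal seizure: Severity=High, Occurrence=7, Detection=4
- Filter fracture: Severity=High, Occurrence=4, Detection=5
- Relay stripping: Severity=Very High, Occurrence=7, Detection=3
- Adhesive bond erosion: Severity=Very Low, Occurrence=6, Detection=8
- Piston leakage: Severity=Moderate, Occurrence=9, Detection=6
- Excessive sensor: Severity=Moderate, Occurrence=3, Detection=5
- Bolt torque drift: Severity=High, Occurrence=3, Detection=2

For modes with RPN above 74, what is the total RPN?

1350

RPN = Severity × Occurrence × Detection:
  Terminal leakage: 6 × 7 × 7 = 294
  Terminal seizure: 7 × 7 × 4 = 196
  Filter fracture: 7 × 4 × 5 = 140
  Relay stripping: 10 × 7 × 3 = 210
  Adhesive bond erosion: 2 × 6 × 8 = 96
  Piston leakage: 6 × 9 × 6 = 324
  Excessive sensor: 6 × 3 × 5 = 90
  Bolt torque drift: 7 × 3 × 2 = 42
RPN > 74: Terminal leakage (294), Terminal seizure (196), Filter fracture (140), Relay stripping (210), Adhesive bond erosion (96), Piston leakage (324), Excessive sensor (90).
Sum: 294 + 196 + 140 + 210 + 96 + 324 + 90 = 1350.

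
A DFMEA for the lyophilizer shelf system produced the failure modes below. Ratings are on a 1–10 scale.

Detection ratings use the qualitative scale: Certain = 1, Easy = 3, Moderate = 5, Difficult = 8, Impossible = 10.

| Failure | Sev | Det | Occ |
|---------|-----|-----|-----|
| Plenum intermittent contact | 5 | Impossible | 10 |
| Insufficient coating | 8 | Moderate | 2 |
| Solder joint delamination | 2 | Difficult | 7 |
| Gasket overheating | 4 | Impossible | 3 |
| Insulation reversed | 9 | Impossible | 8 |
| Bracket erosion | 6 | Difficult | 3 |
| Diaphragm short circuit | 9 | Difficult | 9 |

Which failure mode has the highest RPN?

RPN = Severity × Occurrence × Detection:
  Plenum intermittent contact: 5 × 10 × 10 = 500
  Insufficient coating: 8 × 2 × 5 = 80
  Solder joint delamination: 2 × 7 × 8 = 112
  Gasket overheating: 4 × 3 × 10 = 120
  Insulation reversed: 9 × 8 × 10 = 720
  Bracket erosion: 6 × 3 × 8 = 144
  Diaphragm short circuit: 9 × 9 × 8 = 648
Highest RPN is 720 → Insulation reversed.

Insulation reversed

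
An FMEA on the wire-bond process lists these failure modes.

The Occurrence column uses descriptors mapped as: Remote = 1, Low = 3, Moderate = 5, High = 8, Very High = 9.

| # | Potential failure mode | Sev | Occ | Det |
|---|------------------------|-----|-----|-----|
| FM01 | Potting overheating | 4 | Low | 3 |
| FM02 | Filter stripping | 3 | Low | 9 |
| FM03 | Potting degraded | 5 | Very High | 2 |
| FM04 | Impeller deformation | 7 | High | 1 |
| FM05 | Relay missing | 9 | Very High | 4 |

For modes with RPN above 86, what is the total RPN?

RPN = Severity × Occurrence × Detection:
  FM01: 4 × 3 × 3 = 36
  FM02: 3 × 3 × 9 = 81
  FM03: 5 × 9 × 2 = 90
  FM04: 7 × 8 × 1 = 56
  FM05: 9 × 9 × 4 = 324
RPN > 86: FM03 (90), FM05 (324).
Sum: 90 + 324 = 414.

414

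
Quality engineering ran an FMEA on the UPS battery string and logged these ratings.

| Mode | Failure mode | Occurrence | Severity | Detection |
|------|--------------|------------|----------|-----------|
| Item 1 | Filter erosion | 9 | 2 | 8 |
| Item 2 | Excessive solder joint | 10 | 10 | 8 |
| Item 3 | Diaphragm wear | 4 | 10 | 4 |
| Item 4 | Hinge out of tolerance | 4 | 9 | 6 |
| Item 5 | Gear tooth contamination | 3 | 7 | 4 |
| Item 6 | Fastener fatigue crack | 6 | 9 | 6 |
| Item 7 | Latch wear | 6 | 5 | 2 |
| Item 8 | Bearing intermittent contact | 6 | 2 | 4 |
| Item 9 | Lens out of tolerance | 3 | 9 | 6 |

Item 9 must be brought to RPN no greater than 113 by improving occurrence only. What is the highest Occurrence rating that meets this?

Item 9: S=9, O=3, D=6 → current RPN = 162.
Fixed product = 54. Need 54 × O ≤ 113, so O ≤ 113/54 = 2.09.
Maximum integer Occurrence rating = 2 (gives RPN 108; O=3 would give 162 > 113).

2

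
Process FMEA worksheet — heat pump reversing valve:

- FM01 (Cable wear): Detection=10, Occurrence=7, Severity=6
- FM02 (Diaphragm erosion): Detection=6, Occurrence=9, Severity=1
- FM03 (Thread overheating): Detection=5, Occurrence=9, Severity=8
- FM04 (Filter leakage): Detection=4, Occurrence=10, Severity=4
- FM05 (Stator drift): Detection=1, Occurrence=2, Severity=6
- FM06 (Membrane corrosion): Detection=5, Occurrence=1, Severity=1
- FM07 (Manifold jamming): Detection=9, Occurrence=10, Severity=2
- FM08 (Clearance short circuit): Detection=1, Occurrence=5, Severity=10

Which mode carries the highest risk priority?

RPN = Severity × Occurrence × Detection:
  FM01: 6 × 7 × 10 = 420
  FM02: 1 × 9 × 6 = 54
  FM03: 8 × 9 × 5 = 360
  FM04: 4 × 10 × 4 = 160
  FM05: 6 × 2 × 1 = 12
  FM06: 1 × 1 × 5 = 5
  FM07: 2 × 10 × 9 = 180
  FM08: 10 × 5 × 1 = 50
Highest RPN is 420 → FM01.

FM01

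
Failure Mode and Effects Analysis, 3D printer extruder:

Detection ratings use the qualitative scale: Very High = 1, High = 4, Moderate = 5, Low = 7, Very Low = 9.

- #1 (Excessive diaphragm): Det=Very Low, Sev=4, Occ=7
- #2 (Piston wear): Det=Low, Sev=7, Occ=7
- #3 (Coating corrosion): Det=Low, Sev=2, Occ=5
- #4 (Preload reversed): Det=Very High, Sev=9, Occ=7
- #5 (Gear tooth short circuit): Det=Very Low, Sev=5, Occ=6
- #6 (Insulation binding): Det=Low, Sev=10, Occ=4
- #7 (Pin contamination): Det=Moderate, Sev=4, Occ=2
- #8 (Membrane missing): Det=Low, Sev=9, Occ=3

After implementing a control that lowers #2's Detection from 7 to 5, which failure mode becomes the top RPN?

#6

RPN = Severity × Occurrence × Detection:
  #1: 4 × 7 × 9 = 252
  #2: 7 × 7 × 7 = 343
  #3: 2 × 5 × 7 = 70
  #4: 9 × 7 × 1 = 63
  #5: 5 × 6 × 9 = 270
  #6: 10 × 4 × 7 = 280
  #7: 4 × 2 × 5 = 40
  #8: 9 × 3 × 7 = 189
After action: #2 → 7 × 7 × 5 = 245.
Revised RPNs: #6=280, #5=270, #1=252, #2=245, #8=189, #3=70, #4=63, #7=40.
Highest is now #6 (280).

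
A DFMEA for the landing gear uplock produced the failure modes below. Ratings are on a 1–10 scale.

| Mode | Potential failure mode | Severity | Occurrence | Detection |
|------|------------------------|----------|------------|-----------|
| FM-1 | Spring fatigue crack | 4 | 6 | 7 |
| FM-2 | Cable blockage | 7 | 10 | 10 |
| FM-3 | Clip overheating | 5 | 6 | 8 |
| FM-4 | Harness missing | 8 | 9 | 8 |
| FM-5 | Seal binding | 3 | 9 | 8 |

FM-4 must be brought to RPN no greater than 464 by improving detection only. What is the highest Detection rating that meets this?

6

FM-4: S=8, O=9, D=8 → current RPN = 576.
Fixed product = 72. Need 72 × D ≤ 464, so D ≤ 464/72 = 6.44.
Maximum integer Detection rating = 6 (gives RPN 432; D=7 would give 504 > 464).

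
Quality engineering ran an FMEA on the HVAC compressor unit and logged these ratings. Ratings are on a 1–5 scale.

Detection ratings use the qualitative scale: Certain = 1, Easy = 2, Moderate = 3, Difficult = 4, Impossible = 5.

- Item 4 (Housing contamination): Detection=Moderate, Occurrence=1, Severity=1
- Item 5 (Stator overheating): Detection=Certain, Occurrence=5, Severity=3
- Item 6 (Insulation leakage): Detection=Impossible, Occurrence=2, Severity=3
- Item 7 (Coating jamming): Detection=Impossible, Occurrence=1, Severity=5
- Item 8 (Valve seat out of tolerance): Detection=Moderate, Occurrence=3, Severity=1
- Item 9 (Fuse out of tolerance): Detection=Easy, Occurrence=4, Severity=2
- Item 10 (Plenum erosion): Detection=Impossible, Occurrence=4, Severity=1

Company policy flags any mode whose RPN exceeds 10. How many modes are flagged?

RPN = Severity × Occurrence × Detection:
  Item 4: 1 × 1 × 3 = 3
  Item 5: 3 × 5 × 1 = 15
  Item 6: 3 × 2 × 5 = 30
  Item 7: 5 × 1 × 5 = 25
  Item 8: 1 × 3 × 3 = 9
  Item 9: 2 × 4 × 2 = 16
  Item 10: 1 × 4 × 5 = 20
Modes with RPN > 10: Item 5 (15), Item 6 (30), Item 7 (25), Item 9 (16), Item 10 (20) → 5.

5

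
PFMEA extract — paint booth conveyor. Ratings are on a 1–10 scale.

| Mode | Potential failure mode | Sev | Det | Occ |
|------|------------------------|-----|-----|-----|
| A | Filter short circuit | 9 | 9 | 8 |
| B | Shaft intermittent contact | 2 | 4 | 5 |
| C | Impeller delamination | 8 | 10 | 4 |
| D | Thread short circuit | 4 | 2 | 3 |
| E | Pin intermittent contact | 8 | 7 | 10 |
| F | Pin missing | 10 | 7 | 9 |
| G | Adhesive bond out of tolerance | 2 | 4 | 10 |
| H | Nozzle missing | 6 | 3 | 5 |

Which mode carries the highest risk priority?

RPN = Severity × Occurrence × Detection:
  A: 9 × 8 × 9 = 648
  B: 2 × 5 × 4 = 40
  C: 8 × 4 × 10 = 320
  D: 4 × 3 × 2 = 24
  E: 8 × 10 × 7 = 560
  F: 10 × 9 × 7 = 630
  G: 2 × 10 × 4 = 80
  H: 6 × 5 × 3 = 90
Highest RPN is 648 → A.

A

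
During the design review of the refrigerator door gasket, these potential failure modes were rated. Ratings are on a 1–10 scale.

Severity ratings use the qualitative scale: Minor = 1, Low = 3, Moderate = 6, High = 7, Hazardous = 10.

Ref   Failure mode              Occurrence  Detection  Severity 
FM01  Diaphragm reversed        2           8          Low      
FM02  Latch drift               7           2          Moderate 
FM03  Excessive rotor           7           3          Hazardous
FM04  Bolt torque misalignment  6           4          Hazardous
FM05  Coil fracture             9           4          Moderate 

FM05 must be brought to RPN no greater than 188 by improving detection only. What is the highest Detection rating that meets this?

3

FM05: S=6, O=9, D=4 → current RPN = 216.
Fixed product = 54. Need 54 × D ≤ 188, so D ≤ 188/54 = 3.48.
Maximum integer Detection rating = 3 (gives RPN 162; D=4 would give 216 > 188).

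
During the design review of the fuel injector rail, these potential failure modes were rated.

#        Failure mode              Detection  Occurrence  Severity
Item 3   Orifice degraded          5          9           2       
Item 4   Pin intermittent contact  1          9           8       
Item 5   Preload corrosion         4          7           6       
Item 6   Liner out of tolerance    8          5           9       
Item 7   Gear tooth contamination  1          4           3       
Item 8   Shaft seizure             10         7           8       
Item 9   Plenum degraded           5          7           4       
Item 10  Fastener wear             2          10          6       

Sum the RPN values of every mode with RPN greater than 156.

1088

RPN = Severity × Occurrence × Detection:
  Item 3: 2 × 9 × 5 = 90
  Item 4: 8 × 9 × 1 = 72
  Item 5: 6 × 7 × 4 = 168
  Item 6: 9 × 5 × 8 = 360
  Item 7: 3 × 4 × 1 = 12
  Item 8: 8 × 7 × 10 = 560
  Item 9: 4 × 7 × 5 = 140
  Item 10: 6 × 10 × 2 = 120
RPN > 156: Item 5 (168), Item 6 (360), Item 8 (560).
Sum: 168 + 360 + 560 = 1088.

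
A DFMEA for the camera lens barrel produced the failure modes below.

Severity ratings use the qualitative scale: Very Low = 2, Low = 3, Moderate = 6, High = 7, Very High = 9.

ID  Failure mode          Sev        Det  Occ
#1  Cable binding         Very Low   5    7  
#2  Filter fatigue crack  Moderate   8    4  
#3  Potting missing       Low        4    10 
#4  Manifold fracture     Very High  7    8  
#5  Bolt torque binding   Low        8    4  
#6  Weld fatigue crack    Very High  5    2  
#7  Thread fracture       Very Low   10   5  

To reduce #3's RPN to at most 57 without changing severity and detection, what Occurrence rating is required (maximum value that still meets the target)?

4

#3: S=3, O=10, D=4 → current RPN = 120.
Fixed product = 12. Need 12 × O ≤ 57, so O ≤ 57/12 = 4.75.
Maximum integer Occurrence rating = 4 (gives RPN 48; O=5 would give 60 > 57).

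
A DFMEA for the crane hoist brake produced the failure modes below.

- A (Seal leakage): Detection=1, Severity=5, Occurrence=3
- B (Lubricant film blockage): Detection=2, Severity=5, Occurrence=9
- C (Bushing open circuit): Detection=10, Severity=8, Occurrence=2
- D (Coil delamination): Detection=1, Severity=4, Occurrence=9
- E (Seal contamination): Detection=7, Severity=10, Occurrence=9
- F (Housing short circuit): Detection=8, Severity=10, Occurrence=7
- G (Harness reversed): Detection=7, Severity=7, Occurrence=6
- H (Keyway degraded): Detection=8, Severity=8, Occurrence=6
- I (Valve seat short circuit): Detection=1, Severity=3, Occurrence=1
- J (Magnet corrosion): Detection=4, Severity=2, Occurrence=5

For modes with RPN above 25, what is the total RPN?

RPN = Severity × Occurrence × Detection:
  A: 5 × 3 × 1 = 15
  B: 5 × 9 × 2 = 90
  C: 8 × 2 × 10 = 160
  D: 4 × 9 × 1 = 36
  E: 10 × 9 × 7 = 630
  F: 10 × 7 × 8 = 560
  G: 7 × 6 × 7 = 294
  H: 8 × 6 × 8 = 384
  I: 3 × 1 × 1 = 3
  J: 2 × 5 × 4 = 40
RPN > 25: B (90), C (160), D (36), E (630), F (560), G (294), H (384), J (40).
Sum: 90 + 160 + 36 + 630 + 560 + 294 + 384 + 40 = 2194.

2194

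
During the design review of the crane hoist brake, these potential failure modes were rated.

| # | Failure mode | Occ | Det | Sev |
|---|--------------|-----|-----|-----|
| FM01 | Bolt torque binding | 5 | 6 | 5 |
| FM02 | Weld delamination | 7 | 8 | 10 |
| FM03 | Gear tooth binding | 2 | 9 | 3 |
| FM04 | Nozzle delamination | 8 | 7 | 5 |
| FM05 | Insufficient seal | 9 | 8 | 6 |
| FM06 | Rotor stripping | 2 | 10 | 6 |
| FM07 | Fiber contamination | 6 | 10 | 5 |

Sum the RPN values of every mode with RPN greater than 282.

1292

RPN = Severity × Occurrence × Detection:
  FM01: 5 × 5 × 6 = 150
  FM02: 10 × 7 × 8 = 560
  FM03: 3 × 2 × 9 = 54
  FM04: 5 × 8 × 7 = 280
  FM05: 6 × 9 × 8 = 432
  FM06: 6 × 2 × 10 = 120
  FM07: 5 × 6 × 10 = 300
RPN > 282: FM02 (560), FM05 (432), FM07 (300).
Sum: 560 + 432 + 300 = 1292.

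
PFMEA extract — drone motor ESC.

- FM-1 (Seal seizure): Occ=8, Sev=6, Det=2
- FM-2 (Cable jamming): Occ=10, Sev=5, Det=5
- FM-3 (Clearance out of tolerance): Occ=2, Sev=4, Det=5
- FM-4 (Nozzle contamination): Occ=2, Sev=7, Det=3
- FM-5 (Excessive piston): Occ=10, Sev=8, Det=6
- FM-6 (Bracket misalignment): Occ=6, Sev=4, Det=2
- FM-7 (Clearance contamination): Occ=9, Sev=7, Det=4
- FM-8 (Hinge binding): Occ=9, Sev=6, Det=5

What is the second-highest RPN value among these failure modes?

RPN = Severity × Occurrence × Detection:
  FM-1: 6 × 8 × 2 = 96
  FM-2: 5 × 10 × 5 = 250
  FM-3: 4 × 2 × 5 = 40
  FM-4: 7 × 2 × 3 = 42
  FM-5: 8 × 10 × 6 = 480
  FM-6: 4 × 6 × 2 = 48
  FM-7: 7 × 9 × 4 = 252
  FM-8: 6 × 9 × 5 = 270
Sorted descending: 480, 270, 252, 250, 96, 48, 42, 40.
The second-highest RPN is 270 (FM-8).

270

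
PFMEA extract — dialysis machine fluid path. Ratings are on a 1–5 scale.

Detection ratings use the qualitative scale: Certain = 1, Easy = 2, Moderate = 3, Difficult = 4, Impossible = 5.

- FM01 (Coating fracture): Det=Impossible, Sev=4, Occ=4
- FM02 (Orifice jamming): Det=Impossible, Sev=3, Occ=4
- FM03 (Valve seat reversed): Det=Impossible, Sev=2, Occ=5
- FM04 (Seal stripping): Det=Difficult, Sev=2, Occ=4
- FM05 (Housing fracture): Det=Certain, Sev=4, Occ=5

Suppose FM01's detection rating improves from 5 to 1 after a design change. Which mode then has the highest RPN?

RPN = Severity × Occurrence × Detection:
  FM01: 4 × 4 × 5 = 80
  FM02: 3 × 4 × 5 = 60
  FM03: 2 × 5 × 5 = 50
  FM04: 2 × 4 × 4 = 32
  FM05: 4 × 5 × 1 = 20
After action: FM01 → 4 × 4 × 1 = 16.
Revised RPNs: FM02=60, FM03=50, FM04=32, FM05=20, FM01=16.
Highest is now FM02 (60).

FM02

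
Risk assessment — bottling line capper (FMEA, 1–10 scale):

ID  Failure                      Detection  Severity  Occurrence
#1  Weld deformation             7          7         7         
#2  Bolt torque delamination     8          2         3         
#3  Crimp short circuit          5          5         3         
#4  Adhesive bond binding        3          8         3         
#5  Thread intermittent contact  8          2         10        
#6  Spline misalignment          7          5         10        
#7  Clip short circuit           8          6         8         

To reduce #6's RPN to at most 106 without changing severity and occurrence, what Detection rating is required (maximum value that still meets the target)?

2

#6: S=5, O=10, D=7 → current RPN = 350.
Fixed product = 50. Need 50 × D ≤ 106, so D ≤ 106/50 = 2.12.
Maximum integer Detection rating = 2 (gives RPN 100; D=3 would give 150 > 106).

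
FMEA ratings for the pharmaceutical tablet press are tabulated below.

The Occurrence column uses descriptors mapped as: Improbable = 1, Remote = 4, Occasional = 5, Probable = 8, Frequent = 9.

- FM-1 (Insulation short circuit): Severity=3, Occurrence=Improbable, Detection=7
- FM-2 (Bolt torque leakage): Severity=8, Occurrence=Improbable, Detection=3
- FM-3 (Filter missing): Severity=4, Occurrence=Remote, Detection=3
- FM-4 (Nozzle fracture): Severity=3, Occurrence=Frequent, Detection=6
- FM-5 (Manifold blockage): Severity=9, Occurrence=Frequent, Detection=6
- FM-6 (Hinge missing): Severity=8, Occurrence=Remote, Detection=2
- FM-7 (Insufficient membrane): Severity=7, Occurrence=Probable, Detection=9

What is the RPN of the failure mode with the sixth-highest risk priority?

RPN = Severity × Occurrence × Detection:
  FM-1: 3 × 1 × 7 = 21
  FM-2: 8 × 1 × 3 = 24
  FM-3: 4 × 4 × 3 = 48
  FM-4: 3 × 9 × 6 = 162
  FM-5: 9 × 9 × 6 = 486
  FM-6: 8 × 4 × 2 = 64
  FM-7: 7 × 8 × 9 = 504
Sorted descending: 504, 486, 162, 64, 48, 24, 21.
The sixth-highest RPN is 24 (FM-2).

24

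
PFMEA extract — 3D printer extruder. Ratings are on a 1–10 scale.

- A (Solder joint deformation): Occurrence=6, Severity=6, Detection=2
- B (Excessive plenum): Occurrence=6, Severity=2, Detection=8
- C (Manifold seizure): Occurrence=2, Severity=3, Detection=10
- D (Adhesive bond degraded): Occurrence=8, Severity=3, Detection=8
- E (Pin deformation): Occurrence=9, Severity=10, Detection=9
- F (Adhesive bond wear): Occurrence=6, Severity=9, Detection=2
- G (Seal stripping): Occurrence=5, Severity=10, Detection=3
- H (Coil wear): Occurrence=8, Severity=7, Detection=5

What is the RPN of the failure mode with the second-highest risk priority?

280

RPN = Severity × Occurrence × Detection:
  A: 6 × 6 × 2 = 72
  B: 2 × 6 × 8 = 96
  C: 3 × 2 × 10 = 60
  D: 3 × 8 × 8 = 192
  E: 10 × 9 × 9 = 810
  F: 9 × 6 × 2 = 108
  G: 10 × 5 × 3 = 150
  H: 7 × 8 × 5 = 280
Sorted descending: 810, 280, 192, 150, 108, 96, 72, 60.
The second-highest RPN is 280 (H).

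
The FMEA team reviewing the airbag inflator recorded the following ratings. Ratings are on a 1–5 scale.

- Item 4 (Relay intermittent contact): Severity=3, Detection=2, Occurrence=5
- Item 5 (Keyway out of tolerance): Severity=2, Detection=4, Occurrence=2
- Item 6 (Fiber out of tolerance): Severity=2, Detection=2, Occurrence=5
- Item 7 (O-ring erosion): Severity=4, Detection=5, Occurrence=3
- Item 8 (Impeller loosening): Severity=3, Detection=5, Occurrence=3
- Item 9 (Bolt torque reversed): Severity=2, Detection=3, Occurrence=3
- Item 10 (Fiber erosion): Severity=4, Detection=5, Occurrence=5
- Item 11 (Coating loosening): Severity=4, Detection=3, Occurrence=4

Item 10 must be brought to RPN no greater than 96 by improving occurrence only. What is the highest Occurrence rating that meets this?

4

Item 10: S=4, O=5, D=5 → current RPN = 100.
Fixed product = 20. Need 20 × O ≤ 96, so O ≤ 96/20 = 4.80.
Maximum integer Occurrence rating = 4 (gives RPN 80; O=5 would give 100 > 96).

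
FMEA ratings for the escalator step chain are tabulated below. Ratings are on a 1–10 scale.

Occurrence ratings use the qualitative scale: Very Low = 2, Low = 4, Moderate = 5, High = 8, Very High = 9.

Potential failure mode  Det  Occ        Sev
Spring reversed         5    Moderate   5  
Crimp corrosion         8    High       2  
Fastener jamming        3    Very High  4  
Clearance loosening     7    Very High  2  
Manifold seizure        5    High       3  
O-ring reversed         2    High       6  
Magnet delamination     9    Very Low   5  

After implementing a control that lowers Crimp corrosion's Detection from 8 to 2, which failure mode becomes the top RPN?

Clearance loosening

RPN = Severity × Occurrence × Detection:
  Spring reversed: 5 × 5 × 5 = 125
  Crimp corrosion: 2 × 8 × 8 = 128
  Fastener jamming: 4 × 9 × 3 = 108
  Clearance loosening: 2 × 9 × 7 = 126
  Manifold seizure: 3 × 8 × 5 = 120
  O-ring reversed: 6 × 8 × 2 = 96
  Magnet delamination: 5 × 2 × 9 = 90
After action: Crimp corrosion → 2 × 8 × 2 = 32.
Revised RPNs: Clearance loosening=126, Spring reversed=125, Manifold seizure=120, Fastener jamming=108, O-ring reversed=96, Magnet delamination=90, Crimp corrosion=32.
Highest is now Clearance loosening (126).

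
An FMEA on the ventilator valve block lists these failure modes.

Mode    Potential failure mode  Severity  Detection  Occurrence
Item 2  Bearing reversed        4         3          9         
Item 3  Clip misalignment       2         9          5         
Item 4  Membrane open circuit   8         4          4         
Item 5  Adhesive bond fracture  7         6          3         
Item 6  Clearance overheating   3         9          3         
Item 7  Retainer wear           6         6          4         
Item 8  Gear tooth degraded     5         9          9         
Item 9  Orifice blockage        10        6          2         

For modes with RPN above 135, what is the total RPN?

549

RPN = Severity × Occurrence × Detection:
  Item 2: 4 × 9 × 3 = 108
  Item 3: 2 × 5 × 9 = 90
  Item 4: 8 × 4 × 4 = 128
  Item 5: 7 × 3 × 6 = 126
  Item 6: 3 × 3 × 9 = 81
  Item 7: 6 × 4 × 6 = 144
  Item 8: 5 × 9 × 9 = 405
  Item 9: 10 × 2 × 6 = 120
RPN > 135: Item 7 (144), Item 8 (405).
Sum: 144 + 405 = 549.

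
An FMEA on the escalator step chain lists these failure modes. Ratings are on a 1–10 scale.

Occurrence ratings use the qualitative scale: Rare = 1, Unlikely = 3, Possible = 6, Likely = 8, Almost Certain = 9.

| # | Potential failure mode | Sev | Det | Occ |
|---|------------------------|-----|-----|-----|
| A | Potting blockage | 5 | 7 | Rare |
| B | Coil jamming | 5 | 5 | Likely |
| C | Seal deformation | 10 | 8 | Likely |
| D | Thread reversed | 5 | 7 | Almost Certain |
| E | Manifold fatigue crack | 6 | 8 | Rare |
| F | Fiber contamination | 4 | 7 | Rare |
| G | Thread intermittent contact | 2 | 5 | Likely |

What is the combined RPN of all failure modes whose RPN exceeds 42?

1283

RPN = Severity × Occurrence × Detection:
  A: 5 × 1 × 7 = 35
  B: 5 × 8 × 5 = 200
  C: 10 × 8 × 8 = 640
  D: 5 × 9 × 7 = 315
  E: 6 × 1 × 8 = 48
  F: 4 × 1 × 7 = 28
  G: 2 × 8 × 5 = 80
RPN > 42: B (200), C (640), D (315), E (48), G (80).
Sum: 200 + 640 + 315 + 48 + 80 = 1283.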